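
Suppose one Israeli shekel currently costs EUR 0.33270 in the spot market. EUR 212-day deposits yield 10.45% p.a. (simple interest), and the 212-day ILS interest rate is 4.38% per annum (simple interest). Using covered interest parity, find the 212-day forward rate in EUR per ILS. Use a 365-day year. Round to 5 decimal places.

0.34414

T = 212/365 years.
EUR growth factor: 1 + 0.1045×212/365 = 1.0606959.
Growth of 1 ILS over T: 1 + 0.0438×212/365 = 1.025440.
CIP: F = S · (grow EUR)/(grow ILS) = 0.3327 × 1.0606959/1.025440 = 0.3441386 EUR per ILS.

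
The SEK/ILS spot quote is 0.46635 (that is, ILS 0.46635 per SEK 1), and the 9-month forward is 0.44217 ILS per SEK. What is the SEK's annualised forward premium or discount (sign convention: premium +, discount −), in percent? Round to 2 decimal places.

-6.91%

T = 9/12 years.
SEK trades forward at -5.18495% vs spot over the period.
Annualise by dividing by T: -0.0518495 / (9/12) = -0.069133 → -6.91%.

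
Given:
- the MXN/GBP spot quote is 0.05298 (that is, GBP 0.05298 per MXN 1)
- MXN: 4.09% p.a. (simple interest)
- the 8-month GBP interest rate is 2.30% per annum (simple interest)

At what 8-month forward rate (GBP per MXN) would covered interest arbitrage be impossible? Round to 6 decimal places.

T = 8/12 years.
Growth of 1 GBP over T: 1 + 0.0230×8/12 = 1.0153333.
MXN growth factor: 1 + 0.0409×8/12 = 1.0272667.
Forward (GBP per MXN) = 0.05298 × 1.0153333 / 1.0272667 = 0.05236455.

0.052365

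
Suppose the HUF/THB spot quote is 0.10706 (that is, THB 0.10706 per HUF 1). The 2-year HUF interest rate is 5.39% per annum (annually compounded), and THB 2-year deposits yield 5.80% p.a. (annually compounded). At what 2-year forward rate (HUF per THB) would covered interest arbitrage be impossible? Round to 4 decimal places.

T = 2 years.
Growth of 1 THB over T: (1 + 0.0580)^2 = 1.119364.
HUF growth factor: (1 + 0.0539)^2 = 1.1107052.
Forward (THB per HUF) = 0.10706 × 1.119364 / 1.1107052 = 0.1078946.
Invert for HUF per THB: 1 / 0.1078946 = 9.2683.

9.2683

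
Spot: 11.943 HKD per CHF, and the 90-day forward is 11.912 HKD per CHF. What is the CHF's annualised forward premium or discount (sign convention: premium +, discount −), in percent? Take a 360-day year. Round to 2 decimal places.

T = 90/360 years.
(F − S)/S = (11.912 − 11.943)/11.943 = -0.0025957.
Per annum: -0.0025957 / (90/360) = -0.010383 = -1.04%.

-1.04%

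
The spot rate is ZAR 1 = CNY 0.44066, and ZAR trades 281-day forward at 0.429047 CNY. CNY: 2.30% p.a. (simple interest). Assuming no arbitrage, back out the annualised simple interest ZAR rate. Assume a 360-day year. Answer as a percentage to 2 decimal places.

5.83%

T = 281/360 years.
CIP gives F = S · g_CNY/g_ZAR, so g_CNY/g_ZAR = 0.429047/0.44066 = 0.9736463.
CNY growth factor: 1 + 0.0230×281/360 = 1.0179528.
That pins the ZAR growth at 1.0455057.
r = (1.0455057 − 1)/(281/360) = 0.058299 → 5.83%.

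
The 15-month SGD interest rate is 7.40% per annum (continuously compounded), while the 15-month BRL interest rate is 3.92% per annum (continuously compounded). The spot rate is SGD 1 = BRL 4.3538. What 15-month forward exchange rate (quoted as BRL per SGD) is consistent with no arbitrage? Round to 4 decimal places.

4.1685

T = 15/12 years.
BRL accumulates by e^(0.0392×15/12) = 1.0502204.
SGD accumulates by e^(0.0740×15/12) = 1.0969131.
Forward (BRL per SGD) = 4.3538 × 1.0502204 / 1.0969131 = 4.168470.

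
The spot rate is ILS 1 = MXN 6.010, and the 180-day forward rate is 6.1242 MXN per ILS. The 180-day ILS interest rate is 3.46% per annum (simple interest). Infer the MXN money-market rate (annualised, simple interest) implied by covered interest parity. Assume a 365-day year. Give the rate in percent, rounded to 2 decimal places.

T = 180/365 years.
By CIP, F/S equals the MXN-to-ILS growth ratio: 6.1242/6.01 = 1.0190017.
ILS growth factor: 1 + 0.0346×180/365 = 1.017063.
Hence g_MXN = 1.0363889.
(1.0363889 − 1)/T = 0.073789, i.e. 7.38%.

7.38%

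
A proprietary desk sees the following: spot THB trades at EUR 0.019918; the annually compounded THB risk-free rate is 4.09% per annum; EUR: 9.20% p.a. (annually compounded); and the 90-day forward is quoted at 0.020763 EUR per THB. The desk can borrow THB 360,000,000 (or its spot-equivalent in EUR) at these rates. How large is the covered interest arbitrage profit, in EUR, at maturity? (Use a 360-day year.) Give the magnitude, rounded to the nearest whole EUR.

T = 90/360 years.
Invest the THB and cover forward: 360,000,000 × 1.010071814 × 0.020763 = EUR 7,549,963.59.
Convert at spot and invest in EUR: 360,000,000 × 0.019918 × 1.022246564 = EUR 7,329,998.54.
The quoted forward overvalues THB, so borrow EUR, buy THB at spot, deposit the THB at 4.09%, and sell the proceeds forward at 0.020763.
The gap between the two covered legs is EUR 219,965.

EUR 219,965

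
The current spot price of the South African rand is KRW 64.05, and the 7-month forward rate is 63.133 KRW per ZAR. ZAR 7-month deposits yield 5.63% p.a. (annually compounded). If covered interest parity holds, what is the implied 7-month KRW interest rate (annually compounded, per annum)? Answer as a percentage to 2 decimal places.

T = 7/12 years.
F/S = 63.133/64.05 = 0.9856831 = (growth of KRW) / (growth of ZAR).
The ZAR side grows by (1 + 0.0563)^(7/12) = 1.0324664.
That pins the KRW growth at 1.0176847.
r = 1.0176847^(12/7) − 1 = 0.030508 → 3.05%.

3.05%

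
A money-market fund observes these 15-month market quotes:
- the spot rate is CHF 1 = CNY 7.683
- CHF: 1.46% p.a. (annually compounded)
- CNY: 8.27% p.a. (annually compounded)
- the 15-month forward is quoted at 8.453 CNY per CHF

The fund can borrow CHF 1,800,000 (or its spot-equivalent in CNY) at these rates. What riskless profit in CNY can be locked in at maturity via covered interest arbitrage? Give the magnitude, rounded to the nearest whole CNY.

CNY 220,088

T = 15/12 years.
Keep in CHF, deliver into the forward: 1,800,000·1.0182831855·8.453 = CNY 15,493,585.98.
Swap to CNY now, deposit: 1,800,000·7.683·1.1044223098 = CNY 15,273,497.89.
The quoted forward overvalues CHF, so borrow CNY, buy CHF at spot, deposit the CHF at 1.46%, and sell the proceeds forward at 8.453.
The gap between the two covered legs is CNY 220,088.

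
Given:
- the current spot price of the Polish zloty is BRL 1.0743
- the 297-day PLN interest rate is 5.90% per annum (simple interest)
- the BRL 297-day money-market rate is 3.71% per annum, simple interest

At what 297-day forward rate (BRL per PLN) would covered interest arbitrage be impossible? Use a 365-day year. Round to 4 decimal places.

1.0560

T = 297/365 years.
BRL accumulates by 1 + 0.0371×297/365 = 1.0301882.
PLN growth factor: 1 + 0.0590×297/365 = 1.0480082.
Forward (BRL per PLN) = 1.0743 × 1.0301882 / 1.0480082 = 1.056033.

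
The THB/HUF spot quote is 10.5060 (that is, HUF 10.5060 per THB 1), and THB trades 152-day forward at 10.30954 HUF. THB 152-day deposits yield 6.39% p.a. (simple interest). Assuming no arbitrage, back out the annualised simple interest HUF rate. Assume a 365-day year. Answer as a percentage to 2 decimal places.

1.78%

T = 152/365 years.
By CIP, F/S equals the HUF-to-THB growth ratio: 10.30954/10.506 = 0.9813002.
The THB side grows by 1 + 0.0639×152/365 = 1.0266104.
That pins the HUF growth at 1.007413.
r = (1.007413 − 1)/(152/365) = 0.017801 → 1.78%.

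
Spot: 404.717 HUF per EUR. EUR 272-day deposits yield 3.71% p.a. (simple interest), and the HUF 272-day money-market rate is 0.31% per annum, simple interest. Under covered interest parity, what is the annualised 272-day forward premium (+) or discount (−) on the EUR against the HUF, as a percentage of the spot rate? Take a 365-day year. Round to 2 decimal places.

T = 272/365 years.
F = S · g_HUF/g_EUR = 404.717 × 1.0023101/1.0276471 = 394.738560.
Annualised premium = (F − S)/S × (1/T) = (394.738560 − 404.717)/404.717 ÷ (272/365) = -3.31%.

-3.31%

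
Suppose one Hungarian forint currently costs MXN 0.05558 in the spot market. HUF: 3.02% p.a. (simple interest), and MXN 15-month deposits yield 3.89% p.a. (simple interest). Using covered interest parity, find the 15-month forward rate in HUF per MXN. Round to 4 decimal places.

T = 15/12 years.
Growth of 1 MXN over T: 1 + 0.0389×15/12 = 1.048625.
HUF growth factor: 1 + 0.0302×15/12 = 1.037750.
CIP: F = S · (grow MXN)/(grow HUF) = 0.05558 × 1.048625/1.037750 = 0.056162445 MXN per HUF.
Invert for HUF per MXN: 1 / 0.056162445 = 17.8055.

17.8055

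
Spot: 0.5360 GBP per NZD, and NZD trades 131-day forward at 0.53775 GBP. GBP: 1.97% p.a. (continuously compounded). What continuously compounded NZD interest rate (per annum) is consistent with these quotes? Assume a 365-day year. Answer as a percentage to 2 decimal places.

1.06%

T = 131/365 years.
CIP gives F = S · g_GBP/g_NZD, so g_GBP/g_NZD = 0.53775/0.536 = 1.0032649.
The GBP side grows by e^(0.0197×131/365) = 1.0070955.
Hence g_NZD = 1.0038181.
r = ln(1.0038181)/(131/365) = 0.010618 → 1.06%.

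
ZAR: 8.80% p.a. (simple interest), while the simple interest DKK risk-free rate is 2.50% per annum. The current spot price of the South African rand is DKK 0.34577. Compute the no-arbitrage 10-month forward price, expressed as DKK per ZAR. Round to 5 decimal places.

0.32886

T = 10/12 years.
DKK accumulates by 1 + 0.0250×10/12 = 1.0208333.
Growth of 1 ZAR over T: 1 + 0.0880×10/12 = 1.0733333.
Forward (DKK per ZAR) = 0.34577 × 1.0208333 / 1.0733333 = 0.3288573.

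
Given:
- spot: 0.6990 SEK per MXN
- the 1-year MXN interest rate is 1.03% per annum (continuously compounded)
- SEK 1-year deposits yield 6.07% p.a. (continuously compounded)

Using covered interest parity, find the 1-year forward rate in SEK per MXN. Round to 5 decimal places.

0.73513

T = 1 year.
SEK growth factor: e^(0.0607×1) = 1.0625801.
Growth of 1 MXN over T: e^(0.0103×1) = 1.0103532.
So F = 0.699 × 1.0625801 / 1.0103532 = 0.7351325 (SEK/MXN).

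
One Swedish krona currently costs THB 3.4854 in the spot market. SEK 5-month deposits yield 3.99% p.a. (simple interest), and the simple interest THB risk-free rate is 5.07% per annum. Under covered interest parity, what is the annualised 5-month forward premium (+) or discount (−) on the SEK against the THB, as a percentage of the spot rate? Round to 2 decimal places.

+1.06%

T = 5/12 years.
No-arbitrage forward: 3.4854 × 1.021125 / 1.016625 = 3.5008278 THB/SEK.
Annualised premium = (F − S)/S × (1/T) = (3.5008278 − 3.4854)/3.4854 ÷ (5/12) = 1.06%.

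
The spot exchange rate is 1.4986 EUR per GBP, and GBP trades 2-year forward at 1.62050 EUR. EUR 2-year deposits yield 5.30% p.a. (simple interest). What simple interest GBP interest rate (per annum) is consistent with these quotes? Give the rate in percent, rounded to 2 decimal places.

1.14%

T = 2 years.
F/S = 1.6205/1.4986 = 1.0813426 = (growth of EUR) / (growth of GBP).
The EUR side grows by 1 + 0.0530×2 = 1.106000.
That pins the GBP growth at 1.0228026.
(1.0228026 − 1)/T = 0.011401, i.e. 1.14%.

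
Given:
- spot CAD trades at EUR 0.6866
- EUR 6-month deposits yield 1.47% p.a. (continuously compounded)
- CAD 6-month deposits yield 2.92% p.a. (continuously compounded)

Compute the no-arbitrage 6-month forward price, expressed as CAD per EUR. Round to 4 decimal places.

T = 6/12 years.
EUR growth factor: e^(0.0147×6/12) = 1.0073771.
CAD growth factor: e^(0.0292×6/12) = 1.0147071.
So F = 0.6866 × 1.0073771 / 1.0147071 = 0.6816402 (EUR/CAD).
Quoted the other way: 1/0.6816402 = 1.4670 CAD per EUR.

1.4670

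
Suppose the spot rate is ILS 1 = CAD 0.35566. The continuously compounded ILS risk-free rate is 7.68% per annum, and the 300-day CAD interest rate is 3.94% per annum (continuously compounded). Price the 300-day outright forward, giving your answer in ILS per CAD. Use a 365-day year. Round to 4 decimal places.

2.8994

T = 300/365 years.
CAD growth factor: e^(0.0394×300/365) = 1.0329136.
ILS accumulates by e^(0.0768×300/365) = 1.0651582.
Forward (CAD per ILS) = 0.35566 × 1.0329136 / 1.0651582 = 0.3448934.
Quoted the other way: 1/0.3448934 = 2.8994 ILS per CAD.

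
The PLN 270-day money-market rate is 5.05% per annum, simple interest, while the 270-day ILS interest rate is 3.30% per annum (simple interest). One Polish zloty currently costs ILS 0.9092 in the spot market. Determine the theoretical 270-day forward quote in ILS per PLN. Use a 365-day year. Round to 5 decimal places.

T = 270/365 years.
ILS accumulates by 1 + 0.0330×270/365 = 1.024411.
PLN growth factor: 1 + 0.0505×270/365 = 1.0373562.
CIP: F = S · (grow ILS)/(grow PLN) = 0.9092 × 1.024411/1.0373562 = 0.8978541 ILS per PLN.

0.89785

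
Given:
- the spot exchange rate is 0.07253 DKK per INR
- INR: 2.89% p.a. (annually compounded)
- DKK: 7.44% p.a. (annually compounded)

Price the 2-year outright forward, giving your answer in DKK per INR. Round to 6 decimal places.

0.079087

T = 2 years.
DKK growth factor: (1 + 0.0744)^2 = 1.1543354.
INR accumulates by (1 + 0.0289)^2 = 1.0586352.
Forward (DKK per INR) = 0.07253 × 1.1543354 / 1.0586352 = 0.07908668.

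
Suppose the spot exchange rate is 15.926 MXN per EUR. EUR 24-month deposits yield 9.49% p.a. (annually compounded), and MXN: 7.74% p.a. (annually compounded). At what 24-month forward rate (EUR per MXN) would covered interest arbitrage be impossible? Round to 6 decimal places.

0.064847

T = 2 years.
MXN growth factor: (1 + 0.0774)^2 = 1.1607908.
EUR accumulates by (1 + 0.0949)^2 = 1.198806.
CIP: F = S · (grow MXN)/(grow EUR) = 15.926 × 1.1607908/1.198806 = 15.42097 MXN per EUR.
Invert for EUR per MXN: 1 / 15.42097 = 0.064847.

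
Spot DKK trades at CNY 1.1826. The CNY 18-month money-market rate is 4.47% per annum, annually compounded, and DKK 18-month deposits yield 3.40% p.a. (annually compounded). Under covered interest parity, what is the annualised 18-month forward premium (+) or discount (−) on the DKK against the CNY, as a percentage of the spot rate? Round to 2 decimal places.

T = 18/12 years.
CIP forward (CNY per DKK) = 1.1826 × 1.0677938/1.0514311 = 1.2010040.
Annualised premium = (F − S)/S × (1/T) = (1.2010040 − 1.1826)/1.1826 ÷ (18/12) = 1.04%.

+1.04%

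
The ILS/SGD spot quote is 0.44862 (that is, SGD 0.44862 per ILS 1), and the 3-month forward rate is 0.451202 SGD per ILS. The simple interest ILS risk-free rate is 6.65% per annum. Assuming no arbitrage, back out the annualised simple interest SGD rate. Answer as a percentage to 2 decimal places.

8.99%

T = 3/12 years.
F/S = 0.451202/0.44862 = 1.0057554 = (growth of SGD) / (growth of ILS).
The ILS side grows by 1 + 0.0665×3/12 = 1.016625.
So the SGD growth factor = 1.0224761.
r = (1.0224761 − 1)/(3/12) = 0.089904 → 8.99%.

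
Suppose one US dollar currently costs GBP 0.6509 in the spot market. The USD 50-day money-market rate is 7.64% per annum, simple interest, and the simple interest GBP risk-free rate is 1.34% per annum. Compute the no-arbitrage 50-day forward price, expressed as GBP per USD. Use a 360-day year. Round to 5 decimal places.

T = 50/360 years.
GBP accumulates by 1 + 0.0134×50/360 = 1.0018611.
USD growth factor: 1 + 0.0764×50/360 = 1.0106111.
CIP: F = S · (grow GBP)/(grow USD) = 0.6509 × 1.0018611/1.0106111 = 0.6452644 GBP per USD.

0.64526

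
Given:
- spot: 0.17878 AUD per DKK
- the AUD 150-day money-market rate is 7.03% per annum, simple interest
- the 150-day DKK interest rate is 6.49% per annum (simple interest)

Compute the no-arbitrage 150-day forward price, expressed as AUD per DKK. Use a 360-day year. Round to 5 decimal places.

0.17917

T = 150/360 years.
AUD accumulates by 1 + 0.0703×150/360 = 1.0292917.
DKK growth factor: 1 + 0.0649×150/360 = 1.0270417.
So F = 0.17878 × 1.0292917 / 1.0270417 = 0.1791717 (AUD/DKK).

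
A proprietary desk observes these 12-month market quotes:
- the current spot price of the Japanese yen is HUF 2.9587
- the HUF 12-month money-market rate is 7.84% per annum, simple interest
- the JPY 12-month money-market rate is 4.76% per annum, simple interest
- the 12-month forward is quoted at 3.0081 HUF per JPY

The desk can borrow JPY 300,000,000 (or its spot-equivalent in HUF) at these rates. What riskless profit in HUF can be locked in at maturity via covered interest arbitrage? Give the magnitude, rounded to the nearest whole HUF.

HUF 11,812,956

T = 1 year.
Keep in JPY, deliver into the forward: 300,000,000·1.047600·3.0081 = HUF 945,385,668.00.
Swap to HUF now, deposit: 300,000,000·2.9587·1.078400 = HUF 957,198,624.00.
The quoted forward undervalues JPY, so borrow JPY, convert to HUF at spot, deposit the HUF at 7.84%, and buy JPY forward at 3.0081 to cover the loan.
Arbitrage profit = |945,385,668.00 − 957,198,624.00| = HUF 11,812,956.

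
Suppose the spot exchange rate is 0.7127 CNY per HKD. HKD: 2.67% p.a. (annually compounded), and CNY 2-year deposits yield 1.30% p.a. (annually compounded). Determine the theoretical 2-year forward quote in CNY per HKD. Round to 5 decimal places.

0.69381

T = 2 years.
CNY growth factor: (1 + 0.0130)^2 = 1.026169.
HKD growth factor: (1 + 0.0267)^2 = 1.0541129.
So F = 0.7127 × 1.026169 / 1.0541129 = 0.6938068 (CNY/HKD).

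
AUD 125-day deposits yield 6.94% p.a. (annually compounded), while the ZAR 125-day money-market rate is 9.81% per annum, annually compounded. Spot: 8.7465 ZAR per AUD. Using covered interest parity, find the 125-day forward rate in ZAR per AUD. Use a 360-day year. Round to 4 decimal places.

8.8273

T = 125/360 years.
ZAR accumulates by (1 + 0.0981)^(125/360) = 1.0330272.
AUD accumulates by (1 + 0.0694)^(125/360) = 1.0235713.
CIP: F = S · (grow ZAR)/(grow AUD) = 8.7465 × 1.0330272/1.0235713 = 8.827301 ZAR per AUD.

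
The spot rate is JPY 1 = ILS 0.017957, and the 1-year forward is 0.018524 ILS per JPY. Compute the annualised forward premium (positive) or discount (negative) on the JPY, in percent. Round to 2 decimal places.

+3.16%

T = 1 year.
(F − S)/S = (0.018524 − 0.017957)/0.017957 = 0.0315754.
Annualise by dividing by T: 0.0315754 / 1 = 0.031575 → 3.16%.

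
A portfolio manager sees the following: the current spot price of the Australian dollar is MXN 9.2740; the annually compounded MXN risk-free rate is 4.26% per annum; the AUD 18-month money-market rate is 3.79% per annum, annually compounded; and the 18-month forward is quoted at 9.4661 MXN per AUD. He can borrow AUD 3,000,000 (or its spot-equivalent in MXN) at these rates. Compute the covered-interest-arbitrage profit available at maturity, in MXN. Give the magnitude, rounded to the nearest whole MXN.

MXN 409,318

T = 18/12 years.
Invest the AUD and cover forward: 3,000,000 × 1.0573852987 × 9.4661 = MXN 30,027,944.93.
Convert at spot and invest in MXN: 3,000,000 × 9.2740 × 1.0645757788 = MXN 29,618,627.32.
The quoted forward overvalues AUD, so borrow MXN, buy AUD at spot, deposit the AUD at 3.79%, and sell the proceeds forward at 9.4661.
Arbitrage profit = |30,027,944.93 − 29,618,627.32| = MXN 409,318.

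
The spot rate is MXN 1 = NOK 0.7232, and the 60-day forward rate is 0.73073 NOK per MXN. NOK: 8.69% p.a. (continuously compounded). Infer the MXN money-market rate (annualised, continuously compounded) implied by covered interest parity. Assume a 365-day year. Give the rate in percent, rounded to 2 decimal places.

T = 60/365 years.
F/S = 0.73073/0.7232 = 1.0104121 = (growth of NOK) / (growth of MXN).
NOK growth factor: e^(0.0869×60/365) = 1.0143874.
That pins the MXN growth at 1.0039343.
Take logs: ln 1.0039343 / (60/365) = 0.023887, so 2.39%.

2.39%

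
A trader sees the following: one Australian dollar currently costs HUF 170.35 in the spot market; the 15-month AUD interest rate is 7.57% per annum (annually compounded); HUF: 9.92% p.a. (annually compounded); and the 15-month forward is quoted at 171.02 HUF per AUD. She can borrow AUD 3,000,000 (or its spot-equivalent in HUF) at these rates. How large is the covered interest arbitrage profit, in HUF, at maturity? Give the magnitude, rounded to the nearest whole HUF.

HUF 13,128,032

T = 15/12 years.
Keep in AUD, deliver into the forward: 3,000,000·1.09550398272·171.02 = HUF 562,059,273.37.
Swap to HUF now, deposit: 3,000,000·170.35·1.12550103742 = HUF 575,187,305.17.
The quoted forward undervalues AUD, so borrow AUD, convert to HUF at spot, deposit the HUF at 9.92%, and buy AUD forward at 171.02 to cover the loan.
The gap between the two covered legs is HUF 13,128,032.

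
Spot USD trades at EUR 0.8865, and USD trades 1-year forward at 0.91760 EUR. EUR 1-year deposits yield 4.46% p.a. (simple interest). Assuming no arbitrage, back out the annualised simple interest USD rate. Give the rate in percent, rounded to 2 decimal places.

T = 1 year.
CIP gives F = S · g_EUR/g_USD, so g_EUR/g_USD = 0.9176/0.8865 = 1.0350818.
EUR growth factor: 1 + 0.0446×1 = 1.044600.
That pins the USD growth at 1.0091956.
(1.0091956 − 1)/T = 0.009196, i.e. 0.92%.

0.92%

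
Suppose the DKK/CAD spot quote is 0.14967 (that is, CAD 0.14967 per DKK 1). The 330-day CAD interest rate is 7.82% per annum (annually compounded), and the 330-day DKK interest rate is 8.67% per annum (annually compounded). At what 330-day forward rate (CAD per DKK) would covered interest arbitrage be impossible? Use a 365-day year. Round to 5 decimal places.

0.14861

T = 330/365 years.
CAD accumulates by (1 + 0.0782)^(330/365) = 1.0704436.
DKK accumulates by (1 + 0.0867)^(330/365) = 1.0780703.
So F = 0.14967 × 1.0704436 / 1.0780703 = 0.1486112 (CAD/DKK).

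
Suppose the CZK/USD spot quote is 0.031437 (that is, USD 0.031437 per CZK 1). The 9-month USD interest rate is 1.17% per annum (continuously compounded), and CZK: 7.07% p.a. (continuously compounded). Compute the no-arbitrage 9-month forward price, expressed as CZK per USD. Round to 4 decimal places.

T = 9/12 years.
USD accumulates by e^(0.0117×9/12) = 1.00881361.
Growth of 1 CZK over T: e^(0.0707×9/12) = 1.05445601.
CIP: F = S · (grow USD)/(grow CZK) = 0.031437 × 1.00881361/1.05445601 = 0.030076241 USD per CZK.
Quoted the other way: 1/0.030076241 = 33.2488 CZK per USD.

33.2488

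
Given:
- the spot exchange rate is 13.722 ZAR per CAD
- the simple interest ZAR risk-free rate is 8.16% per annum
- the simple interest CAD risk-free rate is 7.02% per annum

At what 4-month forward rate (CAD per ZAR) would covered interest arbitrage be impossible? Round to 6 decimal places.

T = 4/12 years.
Growth of 1 ZAR over T: 1 + 0.0816×4/12 = 1.027200.
CAD accumulates by 1 + 0.0702×4/12 = 1.023400.
So F = 13.722 × 1.027200 / 1.023400 = 13.77295 (ZAR/CAD).
Quoted the other way: 1/13.77295 = 0.072606 CAD per ZAR.

0.072606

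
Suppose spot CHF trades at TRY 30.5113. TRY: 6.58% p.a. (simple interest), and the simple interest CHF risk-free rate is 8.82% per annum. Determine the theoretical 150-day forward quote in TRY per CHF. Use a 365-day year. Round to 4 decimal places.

30.2403

T = 150/365 years.
TRY growth factor: 1 + 0.0658×150/365 = 1.0270411.
Growth of 1 CHF over T: 1 + 0.0882×150/365 = 1.03624658.
Forward (TRY per CHF) = 30.5113 × 1.0270411 / 1.03624658 = 30.240253.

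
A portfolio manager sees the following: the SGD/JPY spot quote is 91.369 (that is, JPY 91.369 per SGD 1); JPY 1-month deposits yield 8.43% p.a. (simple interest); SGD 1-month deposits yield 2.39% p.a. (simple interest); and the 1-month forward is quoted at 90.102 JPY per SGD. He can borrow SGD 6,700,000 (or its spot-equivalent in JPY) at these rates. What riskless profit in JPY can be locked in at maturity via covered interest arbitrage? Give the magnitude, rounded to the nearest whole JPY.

JPY 11,587,074

T = 1/12 years.
Keep in SGD, deliver into the forward: 6,700,000·1.00199166667·90.102 = JPY 604,885,736.11.
Swap to JPY now, deposit: 6,700,000·91.369·1.007025 = JPY 616,472,810.41.
The quoted forward undervalues SGD, so borrow SGD, convert to JPY at spot, deposit the JPY at 8.43%, and buy SGD forward at 90.102 to cover the loan.
Arbitrage profit = |604,885,736.11 − 616,472,810.41| = JPY 11,587,074.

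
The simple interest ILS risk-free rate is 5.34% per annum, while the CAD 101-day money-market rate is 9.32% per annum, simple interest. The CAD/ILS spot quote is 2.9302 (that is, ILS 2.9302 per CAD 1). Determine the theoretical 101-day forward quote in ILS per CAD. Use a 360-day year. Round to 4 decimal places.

T = 101/360 years.
ILS growth factor: 1 + 0.0534×101/360 = 1.0149817.
CAD growth factor: 1 + 0.0932×101/360 = 1.0261478.
So F = 2.9302 × 1.0149817 / 1.0261478 = 2.898315 (ILS/CAD).

2.8983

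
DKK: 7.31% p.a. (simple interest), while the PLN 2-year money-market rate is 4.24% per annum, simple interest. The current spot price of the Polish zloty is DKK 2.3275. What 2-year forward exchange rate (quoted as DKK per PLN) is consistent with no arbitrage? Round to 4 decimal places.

2.4592

T = 2 years.
Growth of 1 DKK over T: 1 + 0.0731×2 = 1.146200.
PLN accumulates by 1 + 0.0424×2 = 1.084800.
CIP: F = S · (grow DKK)/(grow PLN) = 2.3275 × 1.146200/1.084800 = 2.459237 DKK per PLN.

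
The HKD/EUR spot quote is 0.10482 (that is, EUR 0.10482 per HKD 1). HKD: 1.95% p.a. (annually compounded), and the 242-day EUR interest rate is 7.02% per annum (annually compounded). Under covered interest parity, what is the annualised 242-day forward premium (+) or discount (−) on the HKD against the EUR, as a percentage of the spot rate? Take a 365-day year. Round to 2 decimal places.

T = 242/365 years.
CIP forward (EUR per HKD) = 0.10482 × 1.0460096/1.0128867 = 0.10824777.
Annualised premium = (F − S)/S × (1/T) = (0.10824777 − 0.10482)/0.10482 ÷ (242/365) = 4.93%.

+4.93%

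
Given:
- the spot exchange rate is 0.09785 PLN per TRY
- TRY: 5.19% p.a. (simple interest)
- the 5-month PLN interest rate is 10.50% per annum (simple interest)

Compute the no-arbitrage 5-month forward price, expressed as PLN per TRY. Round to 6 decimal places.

T = 5/12 years.
Growth of 1 PLN over T: 1 + 0.1050×5/12 = 1.043750.
TRY accumulates by 1 + 0.0519×5/12 = 1.021625.
CIP: F = S · (grow PLN)/(grow TRY) = 0.09785 × 1.043750/1.021625 = 0.09996911 PLN per TRY.

0.099969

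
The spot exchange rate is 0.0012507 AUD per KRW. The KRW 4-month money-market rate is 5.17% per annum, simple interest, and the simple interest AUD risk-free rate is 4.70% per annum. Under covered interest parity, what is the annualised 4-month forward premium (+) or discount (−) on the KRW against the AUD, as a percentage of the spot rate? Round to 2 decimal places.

-0.46%

T = 4/12 years.
No-arbitrage forward: 0.0012507 × 1.0156667 / 1.0172333 = 0.0012487738 AUD/KRW.
Annualised premium = (F − S)/S × (1/T) = (0.0012487738 − 0.0012507)/0.0012507 ÷ (4/12) = -0.46%.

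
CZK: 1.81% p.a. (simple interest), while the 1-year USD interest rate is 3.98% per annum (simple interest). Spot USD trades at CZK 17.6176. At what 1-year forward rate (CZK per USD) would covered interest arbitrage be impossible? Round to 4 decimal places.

17.2499

T = 1 year.
CZK growth factor: 1 + 0.0181×1 = 1.018100.
Growth of 1 USD over T: 1 + 0.0398×1 = 1.039800.
Forward (CZK per USD) = 17.6176 × 1.018100 / 1.039800 = 17.249931.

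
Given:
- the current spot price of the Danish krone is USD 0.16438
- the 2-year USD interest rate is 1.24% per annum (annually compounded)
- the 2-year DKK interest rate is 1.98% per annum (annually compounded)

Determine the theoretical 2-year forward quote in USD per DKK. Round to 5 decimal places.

T = 2 years.
Growth of 1 USD over T: (1 + 0.0124)^2 = 1.0249538.
DKK accumulates by (1 + 0.0198)^2 = 1.039992.
So F = 0.16438 × 1.0249538 / 1.039992 = 0.1620031 (USD/DKK).

0.16200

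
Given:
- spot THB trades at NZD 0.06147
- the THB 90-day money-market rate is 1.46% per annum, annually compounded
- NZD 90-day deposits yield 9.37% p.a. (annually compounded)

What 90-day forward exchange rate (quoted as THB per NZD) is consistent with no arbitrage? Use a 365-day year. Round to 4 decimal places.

15.9697

T = 90/365 years.
Growth of 1 NZD over T: (1 + 0.0937)^(90/365) = 1.02233055.
THB growth factor: (1 + 0.0146)^(90/365) = 1.00358037.
So F = 0.06147 × 1.02233055 / 1.00358037 = 0.062618462 (NZD/THB).
Invert for THB per NZD: 1 / 0.062618462 = 15.9697.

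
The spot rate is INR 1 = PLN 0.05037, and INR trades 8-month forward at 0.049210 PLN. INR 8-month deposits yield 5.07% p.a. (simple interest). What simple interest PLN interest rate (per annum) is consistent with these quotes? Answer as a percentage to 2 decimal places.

T = 8/12 years.
F/S = 0.04921/0.05037 = 0.9769704 = (growth of PLN) / (growth of INR).
The INR side grows by 1 + 0.0507×8/12 = 1.033800.
So the PLN growth factor = 1.009992.
(1.009992 − 1)/T = 0.014988, i.e. 1.50%.

1.50%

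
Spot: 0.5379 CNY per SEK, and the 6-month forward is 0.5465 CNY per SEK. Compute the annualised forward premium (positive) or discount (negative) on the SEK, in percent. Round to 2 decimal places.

T = 6/12 years.
(F − S)/S = (0.5465 − 0.5379)/0.5379 = 0.0159881.
Annualise by dividing by T: 0.0159881 / (6/12) = 0.031976 → 3.20%.

+3.20%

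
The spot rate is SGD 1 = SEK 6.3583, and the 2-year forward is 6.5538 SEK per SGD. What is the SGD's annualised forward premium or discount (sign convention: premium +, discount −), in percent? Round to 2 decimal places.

+1.54%

T = 2 years.
SGD trades forward at +3.07472% vs spot over the period.
Per annum: 0.0307472 / 2 = 0.015374 = 1.54%.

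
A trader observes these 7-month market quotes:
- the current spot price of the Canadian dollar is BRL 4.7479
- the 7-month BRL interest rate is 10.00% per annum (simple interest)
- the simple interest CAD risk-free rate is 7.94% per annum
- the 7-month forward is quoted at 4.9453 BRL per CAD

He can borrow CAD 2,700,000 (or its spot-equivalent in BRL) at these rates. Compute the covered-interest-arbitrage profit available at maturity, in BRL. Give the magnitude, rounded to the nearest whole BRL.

T = 7/12 years.
Invest the CAD and cover forward: 2,700,000 × 1.0463166667 × 4.9453 = BRL 13,970,744.49.
Convert at spot and invest in BRL: 2,700,000 × 4.7479 × 1.0583333333 = BRL 13,567,124.25.
The quoted forward overvalues CAD, so borrow BRL, buy CAD at spot, deposit the CAD at 7.94%, and sell the proceeds forward at 4.9453.
Profit = 13,970,744.49 − 13,567,124.25 = BRL 403,620.

BRL 403,620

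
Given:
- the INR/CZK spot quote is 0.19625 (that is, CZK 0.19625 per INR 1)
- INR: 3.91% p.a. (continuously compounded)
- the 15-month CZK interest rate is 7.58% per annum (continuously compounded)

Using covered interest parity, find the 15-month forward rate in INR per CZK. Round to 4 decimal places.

4.8671

T = 15/12 years.
CZK growth factor: e^(0.0758×15/12) = 1.099384.
INR growth factor: e^(0.0391×15/12) = 1.0500891.
CIP: F = S · (grow CZK)/(grow INR) = 0.19625 × 1.099384/1.0500891 = 0.2054627 CZK per INR.
Quoted the other way: 1/0.2054627 = 4.8671 INR per CZK.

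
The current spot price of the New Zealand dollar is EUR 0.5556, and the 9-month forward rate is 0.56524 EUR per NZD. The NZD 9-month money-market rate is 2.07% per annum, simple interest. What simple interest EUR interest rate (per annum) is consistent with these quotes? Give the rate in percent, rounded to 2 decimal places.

T = 9/12 years.
CIP gives F = S · g_EUR/g_NZD, so g_EUR/g_NZD = 0.56524/0.5556 = 1.0173506.
The NZD side grows by 1 + 0.0207×9/12 = 1.015525.
So the EUR growth factor = 1.033145.
r = (1.033145 − 1)/(9/12) = 0.044193 → 4.42%.

4.42%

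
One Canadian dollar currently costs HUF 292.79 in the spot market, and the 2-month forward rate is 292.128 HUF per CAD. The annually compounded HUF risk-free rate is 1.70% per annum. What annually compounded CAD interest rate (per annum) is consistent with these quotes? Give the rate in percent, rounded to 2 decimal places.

3.09%

T = 2/12 years.
By CIP, F/S equals the HUF-to-CAD growth ratio: 292.128/292.79 = 0.9977390.
HUF growth factor: (1 + 0.0170)^(2/12) = 1.0028135.
That pins the CAD growth at 1.005086.
r = 1.005086^(12/2) − 1 = 0.030907 → 3.09%.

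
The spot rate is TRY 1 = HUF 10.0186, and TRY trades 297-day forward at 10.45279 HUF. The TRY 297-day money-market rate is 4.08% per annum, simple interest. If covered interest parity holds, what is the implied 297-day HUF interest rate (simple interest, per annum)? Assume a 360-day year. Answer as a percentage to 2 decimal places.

T = 297/360 years.
F/S = 10.45279/10.0186 = 1.0433384 = (growth of HUF) / (growth of TRY).
The TRY side grows by 1 + 0.0408×297/360 = 1.033660.
Hence g_HUF = 1.0784572.
r = (1.0784572 − 1)/(297/360) = 0.095100 → 9.51%.

9.51%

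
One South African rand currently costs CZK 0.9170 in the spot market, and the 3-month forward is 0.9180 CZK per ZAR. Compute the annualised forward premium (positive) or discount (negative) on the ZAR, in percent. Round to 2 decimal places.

T = 3/12 years.
(F − S)/S = (0.9180 − 0.917)/0.917 = 0.0010905.
Annualise by dividing by T: 0.0010905 / (3/12) = 0.004362 → 0.44%.

+0.44%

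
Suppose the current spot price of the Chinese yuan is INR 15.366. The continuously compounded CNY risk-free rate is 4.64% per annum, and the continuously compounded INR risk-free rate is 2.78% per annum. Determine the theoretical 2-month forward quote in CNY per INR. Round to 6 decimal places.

0.065281

T = 2/12 years.
INR growth factor: e^(0.0278×2/12) = 1.0046441.
Growth of 1 CNY over T: e^(0.0464×2/12) = 1.0077633.
Forward (INR per CNY) = 15.366 × 1.0046441 / 1.0077633 = 15.31844.
Invert for CNY per INR: 1 / 15.31844 = 0.065281.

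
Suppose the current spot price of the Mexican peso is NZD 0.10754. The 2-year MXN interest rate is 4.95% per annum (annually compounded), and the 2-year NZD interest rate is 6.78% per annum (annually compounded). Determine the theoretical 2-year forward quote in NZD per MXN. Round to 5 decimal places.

T = 2 years.
Growth of 1 NZD over T: (1 + 0.0678)^2 = 1.1401968.
MXN accumulates by (1 + 0.0495)^2 = 1.1014503.
So F = 0.10754 × 1.1401968 / 1.1014503 = 0.1113230 (NZD/MXN).

0.11132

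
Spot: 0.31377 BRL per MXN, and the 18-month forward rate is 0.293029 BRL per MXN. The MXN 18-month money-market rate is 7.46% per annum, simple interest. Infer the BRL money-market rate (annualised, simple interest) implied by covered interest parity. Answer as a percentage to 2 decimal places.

T = 18/12 years.
By CIP, F/S equals the BRL-to-MXN growth ratio: 0.293029/0.31377 = 0.9338974.
The MXN side grows by 1 + 0.0746×18/12 = 1.111900.
So the BRL growth factor = 1.0384005.
r = (1.0384005 − 1)/(18/12) = 0.025600 → 2.56%.

2.56%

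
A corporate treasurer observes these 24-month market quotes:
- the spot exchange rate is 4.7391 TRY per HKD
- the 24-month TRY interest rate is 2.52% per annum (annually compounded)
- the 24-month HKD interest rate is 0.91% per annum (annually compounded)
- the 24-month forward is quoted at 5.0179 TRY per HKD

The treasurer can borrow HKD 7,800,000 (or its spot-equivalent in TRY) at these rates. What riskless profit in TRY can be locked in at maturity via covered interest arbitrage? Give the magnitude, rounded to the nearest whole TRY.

TRY 1,003,713

T = 2 years.
Invest the HKD and cover forward: 7,800,000 × 1.01828281 × 5.0179 = TRY 39,855,202.24.
Convert at spot and invest in TRY: 7,800,000 × 4.7391 × 1.05103504 = TRY 38,851,489.23.
The quoted forward overvalues HKD, so borrow TRY, buy HKD at spot, deposit the HKD at 0.91%, and sell the proceeds forward at 5.0179.
Arbitrage profit = |39,855,202.24 − 38,851,489.23| = TRY 1,003,713.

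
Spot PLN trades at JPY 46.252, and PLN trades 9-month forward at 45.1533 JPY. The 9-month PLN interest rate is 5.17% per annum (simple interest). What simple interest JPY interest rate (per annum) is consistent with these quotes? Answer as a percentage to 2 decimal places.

1.88%

T = 9/12 years.
By CIP, F/S equals the JPY-to-PLN growth ratio: 45.1533/46.252 = 0.9762454.
PLN growth factor: 1 + 0.0517×9/12 = 1.038775.
Hence g_JPY = 1.0140993.
r = (1.0140993 − 1)/(9/12) = 0.018799 → 1.88%.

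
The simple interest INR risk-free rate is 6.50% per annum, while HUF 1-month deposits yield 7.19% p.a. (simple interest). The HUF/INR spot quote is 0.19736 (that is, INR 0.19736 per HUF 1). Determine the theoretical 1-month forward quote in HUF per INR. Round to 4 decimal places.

5.0698

T = 1/12 years.
INR growth factor: 1 + 0.0650×1/12 = 1.0054167.
HUF accumulates by 1 + 0.0719×1/12 = 1.0059917.
Forward (INR per HUF) = 0.19736 × 1.0054167 / 1.0059917 = 0.1972472.
Quoted the other way: 1/0.1972472 = 5.0698 HUF per INR.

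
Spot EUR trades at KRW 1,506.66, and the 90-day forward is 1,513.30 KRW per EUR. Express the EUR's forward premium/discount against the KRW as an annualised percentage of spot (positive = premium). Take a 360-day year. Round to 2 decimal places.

T = 90/360 years.
Period premium: (1513.30 − 1506.66)/1506.66 = 0.0044071.
×(1/T) gives 1.76% p.a.

+1.76%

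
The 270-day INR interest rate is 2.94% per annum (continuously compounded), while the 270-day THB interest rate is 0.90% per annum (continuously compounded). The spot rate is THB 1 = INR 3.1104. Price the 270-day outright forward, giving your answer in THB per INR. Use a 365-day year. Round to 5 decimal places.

0.31669

T = 270/365 years.
Growth of 1 INR over T: e^(0.0294×270/365) = 1.0219862.
Growth of 1 THB over T: e^(0.0090×270/365) = 1.0066797.
CIP: F = S · (grow INR)/(grow THB) = 3.1104 × 1.0219862/1.0066797 = 3.157693 INR per THB.
Quoted the other way: 1/3.157693 = 0.31669 THB per INR.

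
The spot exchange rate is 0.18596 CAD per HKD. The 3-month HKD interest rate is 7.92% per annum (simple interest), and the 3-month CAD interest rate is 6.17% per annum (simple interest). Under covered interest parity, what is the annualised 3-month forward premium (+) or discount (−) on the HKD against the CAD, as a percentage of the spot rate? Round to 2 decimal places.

T = 3/12 years.
F = S · g_CAD/g_HKD = 0.18596 × 1.015425/1.019800 = 0.18516222.
Annualised premium = (F − S)/S × (1/T) = (0.18516222 − 0.18596)/0.18596 ÷ (3/12) = -1.72%.

-1.72%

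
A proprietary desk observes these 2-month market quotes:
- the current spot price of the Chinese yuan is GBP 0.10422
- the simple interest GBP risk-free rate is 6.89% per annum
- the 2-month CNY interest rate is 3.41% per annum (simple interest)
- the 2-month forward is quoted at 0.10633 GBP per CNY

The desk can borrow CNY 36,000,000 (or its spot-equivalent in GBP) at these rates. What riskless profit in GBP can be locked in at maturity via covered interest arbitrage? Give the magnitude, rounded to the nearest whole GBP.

T = 2/12 years.
Route A — deposit CNY, sell forward: 36,000,000 × 1.005683333 × 0.10633 = GBP 3,849,635.12.
Route B — convert at spot, deposit GBP: 36,000,000 × 0.10422 × 1.011483333 = GBP 3,795,004.55.
The quoted forward overvalues CNY, so borrow GBP, buy CNY at spot, deposit the CNY at 3.41%, and sell the proceeds forward at 0.10633.
Profit = 3,849,635.12 − 3,795,004.55 = GBP 54,631.

GBP 54,631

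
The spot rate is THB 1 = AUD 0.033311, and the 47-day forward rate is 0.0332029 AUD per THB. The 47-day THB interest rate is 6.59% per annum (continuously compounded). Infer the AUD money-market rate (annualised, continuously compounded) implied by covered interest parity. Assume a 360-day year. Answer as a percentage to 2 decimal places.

T = 47/360 years.
CIP gives F = S · g_AUD/g_THB, so g_AUD/g_THB = 0.0332029/0.033311 = 0.9967548.
THB growth factor: e^(0.0659×47/360) = 1.0086407.
So the AUD growth factor = 1.0053675.
Take logs: ln 1.0053675 / (47/360) = 0.041003, so 4.10%.

4.10%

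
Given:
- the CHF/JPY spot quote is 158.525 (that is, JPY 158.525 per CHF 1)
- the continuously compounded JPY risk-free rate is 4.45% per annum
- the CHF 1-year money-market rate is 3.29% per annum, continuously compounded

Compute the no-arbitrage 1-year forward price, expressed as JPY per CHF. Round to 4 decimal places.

T = 1 year.
JPY accumulates by e^(0.0445×1) = 1.045504977.
Growth of 1 CHF over T: e^(0.0329×1) = 1.033447189.
So F = 158.525 × 1.045504977 / 1.033447189 = 160.374597 (JPY/CHF).

160.3746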